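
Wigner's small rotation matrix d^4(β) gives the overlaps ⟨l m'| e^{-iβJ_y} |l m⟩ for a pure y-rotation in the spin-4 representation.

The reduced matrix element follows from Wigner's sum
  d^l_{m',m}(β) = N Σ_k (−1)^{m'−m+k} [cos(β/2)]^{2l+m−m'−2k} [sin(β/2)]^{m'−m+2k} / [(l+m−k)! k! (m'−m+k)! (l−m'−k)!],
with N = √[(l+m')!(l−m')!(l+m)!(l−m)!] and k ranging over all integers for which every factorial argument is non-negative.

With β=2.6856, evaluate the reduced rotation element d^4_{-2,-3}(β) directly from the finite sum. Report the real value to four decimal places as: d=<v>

d^4_{-2,-3}(β=2.6856) via Wigner's sum:
c=cos(2.6856/2)=0.226026, s=sin(2.6856/2)=0.974121; N=√[2·720·1·5040]=2693.993318
k∈{0,1} keeps every argument non-negative
  k=0: (−1)^1·2693.9933/(720)·0.2260^7·0.9741^1 = -0.000110
  k=1: (−1)^2·2693.9933/(240)·0.2260^5·0.9741^3 = +0.006121
d^4_{-2,-3}(2.6856) = -0.000110 +0.006121 = +0.006011

d=0.0060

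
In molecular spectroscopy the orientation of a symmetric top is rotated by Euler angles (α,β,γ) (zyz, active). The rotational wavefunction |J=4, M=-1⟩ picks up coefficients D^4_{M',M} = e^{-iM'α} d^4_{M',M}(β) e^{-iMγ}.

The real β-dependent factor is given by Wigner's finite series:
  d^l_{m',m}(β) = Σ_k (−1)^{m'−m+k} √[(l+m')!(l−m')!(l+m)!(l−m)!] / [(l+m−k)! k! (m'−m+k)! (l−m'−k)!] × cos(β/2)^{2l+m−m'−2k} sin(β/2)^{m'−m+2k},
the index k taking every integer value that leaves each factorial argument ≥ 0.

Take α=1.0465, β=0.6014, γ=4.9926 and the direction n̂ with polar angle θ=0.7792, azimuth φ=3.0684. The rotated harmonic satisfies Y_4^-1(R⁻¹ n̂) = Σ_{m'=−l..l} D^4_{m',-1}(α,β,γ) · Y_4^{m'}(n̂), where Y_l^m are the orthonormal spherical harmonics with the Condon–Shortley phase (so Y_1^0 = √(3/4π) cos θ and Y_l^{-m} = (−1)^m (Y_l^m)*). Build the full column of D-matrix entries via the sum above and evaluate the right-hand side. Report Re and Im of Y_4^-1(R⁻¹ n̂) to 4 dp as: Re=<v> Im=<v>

Need the full column D^4_{m',-1} for m'=−4..4 at α=1.0465, β=0.6014, γ=4.9926.
cos(β/2)=0.955129, sin(β/2)=0.296189
d^4_{-4,-1}: single k=3 term ⇒ +0.154565;  D = -0.149905+0.037667i
d^4_{-3,-1}: k∈[2..3] ⇒ +0.528666 -0.084731 = +0.443934;  D = -0.121881+0.426876i
d^4_{-2,-1}: k∈[1..3] ⇒ +0.911256 -0.438151 +0.028090 = +0.501195;  D = +0.348317+0.360377i
d^4_{-1,-1}: k∈[0..3] ⇒ +0.692624 -0.999084 +0.192152 -0.006159 = -0.120467;  D = -0.116896+0.029113i
d^4_{0,-1}: k∈[0..3] ⇒ -0.960548 +0.554222 -0.053296 +0.000854 = -0.458769;  D = -0.126876+0.440875i
d^4_{1,-1}: k∈[0..3] ⇒ +0.666056 -0.192152 +0.009239 -0.000059 = +0.483084;  D = -0.335002-0.348057i
d^4_{2,-1}: k∈[0..2] ⇒ -0.292100 +0.042134 -0.000810 = -0.250776;  D = +0.243469-0.060095i
d^4_{3,-1}: k∈[0..1] ⇒ +0.084731 -0.004889 = +0.079842;  D = -0.022242+0.076682i
d^4_{4,-1}: single k=0 term ⇒ -0.014864;  D = -0.010285-0.010731i
Y_4^{m'}(θ=0.7792,φ=3.0684) and Σ D·Y over m':
  (-0.1499+0.0377i)·(+0.1033+0.0311i)  (-0.1219+0.4269i)·(-0.3016-0.0673i)  (+0.3483+0.3604i)·(+0.4156+0.0613i)  (-0.1169+0.0291i)·(-0.1282-0.0094i)  (-0.1269+0.4409i)·(-0.3404+0.0000i)  (-0.3350-0.3481i)·(+0.1282-0.0094i)  (+0.2435-0.0601i)·(+0.4156-0.0613i)  (-0.0222+0.0767i)·(+0.3016-0.0673i)  (-0.0103-0.0107i)·(+0.1033-0.0311i)
Y_4^-1(R⁻¹ n̂) = +0.278324-0.160410i

Re=0.2783 Im=-0.1604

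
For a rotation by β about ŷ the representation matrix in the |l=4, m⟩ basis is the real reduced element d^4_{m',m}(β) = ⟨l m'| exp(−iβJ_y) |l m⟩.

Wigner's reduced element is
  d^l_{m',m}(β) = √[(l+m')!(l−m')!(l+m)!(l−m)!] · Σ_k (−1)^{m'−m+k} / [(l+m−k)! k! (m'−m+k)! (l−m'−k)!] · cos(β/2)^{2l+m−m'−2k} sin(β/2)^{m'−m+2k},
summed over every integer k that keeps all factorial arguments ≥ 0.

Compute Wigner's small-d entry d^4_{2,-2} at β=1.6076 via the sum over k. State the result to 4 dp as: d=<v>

d^4_{2,-2}(β=1.6076) via Wigner's sum:
c=cos(1.6076/2)=0.693976, s=sin(1.6076/2)=0.719998; N=√[720·2·2·720]=1440.000000
The bounds max(0,m−m')=0 and min(l+m,l−m')=2 give 3 terms
  k=0: (−1)^4·1440.0000/(96)·0.6940^4·0.7200^4 = +0.934963
  k=1: (−1)^5·1440.0000/(120)·0.6940^2·0.7200^6 = -0.805117
  k=2: (−1)^6·1440.0000/(1440)·0.6940^0·0.7200^8 = +0.072219
d^4_{2,-2}(1.6076) = +0.934963 -0.805117 +0.072219 = +0.202065

d=0.2021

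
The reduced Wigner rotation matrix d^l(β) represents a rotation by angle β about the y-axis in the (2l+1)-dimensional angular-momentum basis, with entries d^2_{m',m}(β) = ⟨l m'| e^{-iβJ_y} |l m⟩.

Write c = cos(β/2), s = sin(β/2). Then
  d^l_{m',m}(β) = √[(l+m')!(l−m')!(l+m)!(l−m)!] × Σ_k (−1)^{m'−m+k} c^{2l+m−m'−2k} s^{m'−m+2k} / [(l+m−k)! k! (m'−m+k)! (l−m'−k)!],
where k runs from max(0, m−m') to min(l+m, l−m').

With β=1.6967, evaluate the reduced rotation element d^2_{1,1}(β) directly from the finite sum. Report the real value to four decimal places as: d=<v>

d^2_{1,1}(β=1.6967) via Wigner's sum:
Half-angle: c=0.661222, s=0.750190. N=√(6·1·6·1)=6.000000
k: max(0,(1)−(1))=0 … min(2+(1),2−(1))=1
  k=0: (−1)^0·6.0000/(6)·0.6612^4·0.7502^0 = +0.191156
  k=1: (−1)^1·6.0000/(2)·0.6612^2·0.7502^2 = -0.738174
d^2_{1,1}(1.6967) = +0.191156 -0.738174 = -0.547017

d=-0.5470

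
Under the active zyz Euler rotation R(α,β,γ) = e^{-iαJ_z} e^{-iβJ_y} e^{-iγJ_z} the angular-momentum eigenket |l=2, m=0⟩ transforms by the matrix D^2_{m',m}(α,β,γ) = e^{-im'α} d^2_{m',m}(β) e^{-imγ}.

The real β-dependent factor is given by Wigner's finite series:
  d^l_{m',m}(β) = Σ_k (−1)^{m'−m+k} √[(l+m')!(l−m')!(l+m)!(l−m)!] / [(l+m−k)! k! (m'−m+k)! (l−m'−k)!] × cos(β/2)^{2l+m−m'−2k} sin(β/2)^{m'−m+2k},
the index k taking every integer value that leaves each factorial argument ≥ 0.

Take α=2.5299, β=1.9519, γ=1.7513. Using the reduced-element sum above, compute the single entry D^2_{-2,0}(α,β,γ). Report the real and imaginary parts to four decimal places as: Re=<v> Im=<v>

Re=0.1796 Im=-0.4961

First d^2_{-2,0}(β=1.9519), then the phase factors e^{-i(-2)α} and e^{-i(0)γ}:
With c≡cos(β/2)=0.560381 and s≡sin(β/2)=0.828235, N=[1·24·2·2]^{1/2}=9.797959
Admissible k: 2..2 (factorial args all ≥0)
  k=2: (−1)^0·9.7980/(4)·0.5604^2·0.8282^2 = +0.527655
d^2_{-2,0}(1.9519) = +0.527655
D = (+0.340465-0.940257i)·(+0.527655)·(+1.000000+0.000000i) = +0.179648-0.496131i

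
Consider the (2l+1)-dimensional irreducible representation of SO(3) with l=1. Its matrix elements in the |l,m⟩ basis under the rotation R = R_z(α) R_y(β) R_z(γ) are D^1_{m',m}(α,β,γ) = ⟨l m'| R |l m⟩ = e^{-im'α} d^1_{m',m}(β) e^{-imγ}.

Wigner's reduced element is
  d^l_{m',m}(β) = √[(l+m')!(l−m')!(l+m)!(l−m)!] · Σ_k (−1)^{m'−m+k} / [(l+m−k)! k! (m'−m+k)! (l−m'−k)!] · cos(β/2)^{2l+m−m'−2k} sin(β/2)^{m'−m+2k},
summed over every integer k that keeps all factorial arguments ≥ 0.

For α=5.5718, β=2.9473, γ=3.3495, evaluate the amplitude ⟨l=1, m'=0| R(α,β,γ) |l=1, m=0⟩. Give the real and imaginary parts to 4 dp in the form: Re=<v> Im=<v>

Re=-0.9812 Im=0.0000

D^1_{0,0}(5.5718,2.9473,3.3495) = e^{-i·0·5.5718}·d^1_{0,0}(2.9473)·e^{-i·0·3.3495}. Compute d first:
Half-angle: c=0.096994, s=0.995285. N=√(1·1·1·1)=1.000000
Admissible k: 0..1 (factorial args all ≥0)
  k=0: (−1)^0·1.0000/(1)·0.0970^2·0.9953^0 = +0.009408
  k=1: (−1)^1·1.0000/(1)·0.0970^0·0.9953^2 = -0.990592
d^1_{0,0}(2.9473) = +0.009408 -0.990592 = -0.981184
Phases: e^{-i·(0)·5.5718}=+1.000000+0.000000i, e^{-i·(0)·3.3495}=+1.000000+0.000000i ⇒ D=-0.981184+0.000000i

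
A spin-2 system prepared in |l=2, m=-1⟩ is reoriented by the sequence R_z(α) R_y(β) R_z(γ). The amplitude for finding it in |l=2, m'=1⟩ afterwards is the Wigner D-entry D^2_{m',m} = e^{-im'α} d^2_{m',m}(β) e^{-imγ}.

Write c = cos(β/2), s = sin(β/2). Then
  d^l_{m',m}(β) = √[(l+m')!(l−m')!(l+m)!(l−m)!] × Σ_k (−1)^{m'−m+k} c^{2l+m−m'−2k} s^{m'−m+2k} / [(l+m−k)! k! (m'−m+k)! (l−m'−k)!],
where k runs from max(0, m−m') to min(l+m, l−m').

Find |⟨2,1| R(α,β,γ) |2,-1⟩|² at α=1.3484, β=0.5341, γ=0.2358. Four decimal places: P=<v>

P=0.0359

Split into d^2_{1,-1}(β=0.5341) × two z-phases.
Half-angle: c=0.964554, s=0.263887. N=√(6·1·1·6)=6.000000
The bounds max(0,m−m')=0 and min(l+m,l−m')=1 give 2 terms
  k=0: (−1)^2·6.0000/(2)·0.9646^2·0.2639^2 = +0.194362
  k=1: (−1)^3·6.0000/(6)·0.9646^0·0.2639^4 = -0.004849
d^2_{1,-1}(0.5341) = +0.194362 -0.004849 = +0.189512
|D^2_{1,-1}|² = |d^2_{1,-1}(β)|² = (+0.189512)² = 0.035915 (the z-rotation phases have unit modulus)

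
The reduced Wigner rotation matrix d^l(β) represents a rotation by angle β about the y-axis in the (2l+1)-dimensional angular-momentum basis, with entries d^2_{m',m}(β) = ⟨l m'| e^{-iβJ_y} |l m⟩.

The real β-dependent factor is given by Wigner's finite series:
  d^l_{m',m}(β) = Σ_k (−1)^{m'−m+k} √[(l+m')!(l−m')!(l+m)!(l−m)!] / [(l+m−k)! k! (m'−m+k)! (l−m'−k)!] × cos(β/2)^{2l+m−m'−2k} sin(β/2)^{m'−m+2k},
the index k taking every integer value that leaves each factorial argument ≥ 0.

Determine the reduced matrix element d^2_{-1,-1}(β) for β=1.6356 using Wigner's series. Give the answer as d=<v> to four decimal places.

d=-0.5282

d^2_{-1,-1}(β=1.6356) via Wigner's sum:
c=cos(1.6356/2)=0.683828, s=sin(1.6356/2)=0.729643; N=√[1·6·1·6]=6.000000
Admissible k: 0..1 (factorial args all ≥0)
  k=0: (−1)^0·6.0000/(6)·0.6838^4·0.7296^0 = +0.218669
  k=1: (−1)^1·6.0000/(2)·0.6838^2·0.7296^2 = -0.746855
d^2_{-1,-1}(1.6356) = +0.218669 -0.746855 = -0.528186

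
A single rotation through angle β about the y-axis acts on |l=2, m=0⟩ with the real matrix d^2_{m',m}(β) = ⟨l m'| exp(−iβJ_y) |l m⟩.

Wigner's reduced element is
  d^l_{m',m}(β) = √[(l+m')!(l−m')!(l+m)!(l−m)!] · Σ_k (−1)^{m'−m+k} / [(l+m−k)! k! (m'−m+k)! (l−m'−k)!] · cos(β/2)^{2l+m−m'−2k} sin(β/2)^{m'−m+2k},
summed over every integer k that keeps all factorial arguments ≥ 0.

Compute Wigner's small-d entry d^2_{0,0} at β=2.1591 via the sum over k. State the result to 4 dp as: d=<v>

d=-0.0380

d^2_{0,0}(β=2.1591) via Wigner's sum:
c=cos(2.1591/2)=0.471725, s=sin(2.1591/2)=0.881746; N=√[2·2·2·2]=4.000000
k∈{0,1,2} keeps every argument non-negative
  k=0: (−1)^0·4.0000/(4)·0.4717^4·0.8817^0 = +0.049517
  k=1: (−1)^1·4.0000/(1)·0.4717^2·0.8817^2 = -0.692030
  k=2: (−1)^2·4.0000/(4)·0.4717^0·0.8817^4 = +0.604468
d^2_{0,0}(2.1591) = +0.049517 -0.692030 +0.604468 = -0.038045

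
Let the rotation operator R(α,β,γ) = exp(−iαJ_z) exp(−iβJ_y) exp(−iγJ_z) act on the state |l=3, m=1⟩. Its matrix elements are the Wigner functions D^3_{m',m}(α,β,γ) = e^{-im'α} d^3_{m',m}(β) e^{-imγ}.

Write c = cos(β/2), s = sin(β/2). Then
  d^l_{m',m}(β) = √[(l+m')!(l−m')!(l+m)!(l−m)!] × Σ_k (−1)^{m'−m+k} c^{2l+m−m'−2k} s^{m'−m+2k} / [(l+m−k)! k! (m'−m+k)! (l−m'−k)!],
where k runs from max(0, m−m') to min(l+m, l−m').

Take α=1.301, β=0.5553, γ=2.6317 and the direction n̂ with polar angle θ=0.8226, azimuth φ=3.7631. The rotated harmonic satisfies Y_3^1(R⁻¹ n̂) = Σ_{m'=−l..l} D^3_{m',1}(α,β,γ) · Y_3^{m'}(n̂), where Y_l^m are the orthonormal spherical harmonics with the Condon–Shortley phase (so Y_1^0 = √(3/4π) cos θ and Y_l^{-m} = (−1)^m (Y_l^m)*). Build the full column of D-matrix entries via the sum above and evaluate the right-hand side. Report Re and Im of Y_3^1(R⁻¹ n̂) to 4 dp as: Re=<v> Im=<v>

Need the full column D^3_{m',1} for m'=−3..3 at α=1.301, β=0.5553, γ=2.6317.
cos(β/2)=0.961702, sin(β/2)=0.274096
d^3_{-3,1}: single k=4 term ⇒ +0.020218;  D = +0.005965+0.019318i
d^3_{-2,1}: k∈[3..4] ⇒ +0.115841 -0.004705 = +0.111136;  D = +0.111087-0.003300i
d^3_{-1,1}: k∈[2..4] ⇒ +0.385585 -0.041762 +0.000424 = +0.344247;  D = +0.081861-0.334372i
d^3_{0,1}: k∈[1..3] ⇒ +0.781083 -0.190346 +0.005154 = +0.595891;  D = -0.520092-0.290845i
d^3_{1,1}: k∈[0..2] ⇒ +0.791122 -0.514114 +0.031322 = +0.308331;  D = -0.216774+0.219264i
d^3_{2,1}: k∈[0..1] ⇒ -0.713028 +0.115841 = -0.597187;  D = -0.297409-0.517861i
d^3_{3,1}: single k=0 term ⇒ +0.248894;  D = +0.241063-0.061943i
Y_3^{m'}(θ=0.8226,φ=3.7631) and Σ D·Y over m':
  (+0.0060+0.0193i)·(+0.0476+0.1572i)  (+0.1111-0.0033i)·(+0.1202-0.3536i)  (+0.0819-0.3344i)·(-0.2531+0.1812i)  (-0.5201-0.2908i)·(-0.1741+0.0000i)  (-0.2168+0.2193i)·(+0.2531+0.1812i)  (-0.2974-0.5179i)·(+0.1202+0.3536i)  (+0.2411-0.0619i)·(-0.0476+0.1572i)
Y_3^1(R⁻¹ n̂) = +0.190909+0.001895i

Re=0.1909 Im=0.0019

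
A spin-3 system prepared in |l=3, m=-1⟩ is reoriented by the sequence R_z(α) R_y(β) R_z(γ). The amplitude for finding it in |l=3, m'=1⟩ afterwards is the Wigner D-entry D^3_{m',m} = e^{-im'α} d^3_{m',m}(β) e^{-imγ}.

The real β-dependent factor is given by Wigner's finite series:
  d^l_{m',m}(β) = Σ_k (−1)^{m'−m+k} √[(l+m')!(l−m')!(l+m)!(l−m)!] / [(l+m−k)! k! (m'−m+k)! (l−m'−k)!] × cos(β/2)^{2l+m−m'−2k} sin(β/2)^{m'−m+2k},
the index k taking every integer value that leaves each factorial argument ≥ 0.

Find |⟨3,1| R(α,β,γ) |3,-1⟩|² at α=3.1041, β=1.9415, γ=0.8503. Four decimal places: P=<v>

Split into d^3_{1,-1}(β=1.9415) × two z-phases.
Half-angle: c=0.564681, s=0.825309. N=√(24·2·2·24)=48.000000
The bounds max(0,m−m')=0 and min(l+m,l−m')=2 give 3 terms
  k=0: (−1)^2·48.0000/(8)·0.5647^4·0.8253^2 = +0.415525
  k=1: (−1)^3·48.0000/(6)·0.5647^2·0.8253^4 = -1.183486
  k=2: (−1)^4·48.0000/(48)·0.5647^0·0.8253^6 = +0.316010
d^3_{1,-1}(1.9415) = +0.415525 -1.183486 +0.316010 = -0.451951
|D^3_{1,-1}|² = |d^3_{1,-1}(β)|² = (-0.451951)² = 0.204260 (the z-rotation phases have unit modulus)

P=0.2043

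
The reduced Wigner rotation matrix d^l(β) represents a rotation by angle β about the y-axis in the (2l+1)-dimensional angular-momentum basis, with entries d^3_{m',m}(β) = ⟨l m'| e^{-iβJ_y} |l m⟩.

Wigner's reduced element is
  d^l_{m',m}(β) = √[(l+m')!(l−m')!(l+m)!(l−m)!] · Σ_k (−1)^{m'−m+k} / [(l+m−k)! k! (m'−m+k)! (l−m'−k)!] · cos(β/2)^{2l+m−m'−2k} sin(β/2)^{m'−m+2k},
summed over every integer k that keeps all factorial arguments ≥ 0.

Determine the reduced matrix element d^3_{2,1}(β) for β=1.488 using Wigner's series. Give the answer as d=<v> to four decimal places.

d^3_{2,1}(β=1.488) via Wigner's sum:
With c≡cos(β/2)=0.735766 and s≡sin(β/2)=0.677236, N=[120·1·24·2]^{1/2}=75.894664
k∈{0,1} keeps every argument non-negative
  k=0: (−1)^1·75.8947/(24)·0.7358^5·0.6772^1 = -0.461782
  k=1: (−1)^2·75.8947/(12)·0.7358^3·0.6772^3 = +0.782473
d^3_{2,1}(1.488) = -0.461782 +0.782473 = +0.320690

d=0.3207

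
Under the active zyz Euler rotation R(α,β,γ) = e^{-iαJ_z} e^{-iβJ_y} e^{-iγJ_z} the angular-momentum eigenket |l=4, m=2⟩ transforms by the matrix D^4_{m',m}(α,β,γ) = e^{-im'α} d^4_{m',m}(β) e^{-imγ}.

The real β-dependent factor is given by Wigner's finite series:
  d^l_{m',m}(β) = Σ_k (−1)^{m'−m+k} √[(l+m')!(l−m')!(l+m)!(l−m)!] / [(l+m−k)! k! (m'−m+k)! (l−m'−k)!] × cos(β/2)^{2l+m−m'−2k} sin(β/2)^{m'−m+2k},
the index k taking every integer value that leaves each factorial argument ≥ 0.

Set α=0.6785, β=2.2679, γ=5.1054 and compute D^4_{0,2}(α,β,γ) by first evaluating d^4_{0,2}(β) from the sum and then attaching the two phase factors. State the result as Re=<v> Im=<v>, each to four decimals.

Re=-0.3095 Im=0.3099

Split into d^4_{0,2}(β=2.2679) × two z-phases.
c=cos(2.2679/2)=0.423084, s=sin(2.2679/2)=0.906090; N=√[24·24·720·2]=910.735966
The bounds max(0,m−m')=2 and min(l+m,l−m')=4 give 3 terms
  k=2: (−1)^0·910.7360/(96)·0.4231^6·0.9061^2 = +0.044671
  k=3: (−1)^1·910.7360/(36)·0.4231^4·0.9061^4 = -0.546365
  k=4: (−1)^2·910.7360/(96)·0.4231^2·0.9061^6 = +0.939732
d^4_{0,2}(2.2679) = +0.044671 -0.546365 +0.939732 = +0.438038
Attach z-rotation phases: D = e^{-i(0)(0.6785)}·(+0.438038)·e^{-i(2)(5.1054)} = -0.309546+0.309933i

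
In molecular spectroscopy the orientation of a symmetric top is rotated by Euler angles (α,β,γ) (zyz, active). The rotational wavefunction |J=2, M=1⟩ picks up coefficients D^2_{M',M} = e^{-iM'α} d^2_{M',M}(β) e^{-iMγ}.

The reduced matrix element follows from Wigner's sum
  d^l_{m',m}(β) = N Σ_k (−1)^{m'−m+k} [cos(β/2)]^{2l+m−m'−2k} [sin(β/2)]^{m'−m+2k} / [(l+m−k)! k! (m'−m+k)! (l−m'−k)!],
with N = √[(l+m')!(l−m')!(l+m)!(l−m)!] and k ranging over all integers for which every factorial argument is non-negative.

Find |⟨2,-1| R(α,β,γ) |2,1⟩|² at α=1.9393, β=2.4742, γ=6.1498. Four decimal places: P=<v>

First d^2_{-1,1}(β=2.4742), then the phase factors e^{-i(-1)α} and e^{-i(1)γ}:
c=cos(2.4742/2)=0.327538, s=sin(2.4742/2)=0.944838; N=√[1·6·6·1]=6.000000
k∈{2,3} keeps every argument non-negative
  k=2: (−1)^0·6.0000/(2)·0.3275^2·0.9448^2 = +0.287315
  k=3: (−1)^1·6.0000/(6)·0.3275^0·0.9448^4 = -0.796947
d^2_{-1,1}(2.4742) = +0.287315 -0.796947 = -0.509632
|D^2_{-1,1}|² = |d^2_{-1,1}(β)|² = (-0.509632)² = 0.259725 (the z-rotation phases have unit modulus)

P=0.2597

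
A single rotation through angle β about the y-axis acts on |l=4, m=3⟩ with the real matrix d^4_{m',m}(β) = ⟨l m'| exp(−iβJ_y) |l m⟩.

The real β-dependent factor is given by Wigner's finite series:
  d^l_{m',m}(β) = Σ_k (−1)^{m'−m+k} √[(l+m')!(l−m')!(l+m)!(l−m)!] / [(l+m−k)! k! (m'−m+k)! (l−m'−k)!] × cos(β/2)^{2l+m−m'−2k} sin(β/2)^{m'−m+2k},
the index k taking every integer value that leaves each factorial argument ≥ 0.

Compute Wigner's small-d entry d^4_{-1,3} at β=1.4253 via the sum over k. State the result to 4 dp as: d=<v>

d=0.4374

d^4_{-1,3}(β=1.4253) via Wigner's sum:
c=cos(1.4253/2)=0.756632, s=sin(1.4253/2)=0.653841; N=√[6·120·5040·1]=1904.940944
Admissible k: 4..5 (factorial args all ≥0)
  k=4: (−1)^0·1904.9409/(144)·0.7566^4·0.6538^4 = +0.792404
  k=5: (−1)^1·1904.9409/(240)·0.7566^2·0.6538^6 = -0.355036
d^4_{-1,3}(1.4253) = +0.792404 -0.355036 = +0.437367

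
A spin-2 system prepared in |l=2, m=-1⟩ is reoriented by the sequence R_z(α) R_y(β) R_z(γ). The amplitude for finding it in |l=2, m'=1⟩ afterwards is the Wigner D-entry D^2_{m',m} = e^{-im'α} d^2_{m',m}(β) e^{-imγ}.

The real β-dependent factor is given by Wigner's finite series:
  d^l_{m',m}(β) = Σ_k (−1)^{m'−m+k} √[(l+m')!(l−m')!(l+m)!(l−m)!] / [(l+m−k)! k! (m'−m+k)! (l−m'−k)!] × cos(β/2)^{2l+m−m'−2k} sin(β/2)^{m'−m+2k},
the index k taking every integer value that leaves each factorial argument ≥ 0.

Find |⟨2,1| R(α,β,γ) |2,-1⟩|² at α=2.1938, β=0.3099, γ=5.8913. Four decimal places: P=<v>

P=0.0048

First d^2_{1,-1}(β=0.3099), then the phase factors e^{-i(1)α} and e^{-i(-1)γ}:
With c≡cos(β/2)=0.988019 and s≡sin(β/2)=0.154331, N=[6·1·1·6]^{1/2}=6.000000
Admissible k: 0..1 (factorial args all ≥0)
  k=0: (−1)^2·6.0000/(2)·0.9880^2·0.1543^2 = +0.069752
  k=1: (−1)^3·6.0000/(6)·0.9880^0·0.1543^4 = -0.000567
d^2_{1,-1}(0.3099) = +0.069752 -0.000567 = +0.069185
|D^2_{1,-1}|² = |d^2_{1,-1}(β)|² = (+0.069185)² = 0.004787 (the z-rotation phases have unit modulus)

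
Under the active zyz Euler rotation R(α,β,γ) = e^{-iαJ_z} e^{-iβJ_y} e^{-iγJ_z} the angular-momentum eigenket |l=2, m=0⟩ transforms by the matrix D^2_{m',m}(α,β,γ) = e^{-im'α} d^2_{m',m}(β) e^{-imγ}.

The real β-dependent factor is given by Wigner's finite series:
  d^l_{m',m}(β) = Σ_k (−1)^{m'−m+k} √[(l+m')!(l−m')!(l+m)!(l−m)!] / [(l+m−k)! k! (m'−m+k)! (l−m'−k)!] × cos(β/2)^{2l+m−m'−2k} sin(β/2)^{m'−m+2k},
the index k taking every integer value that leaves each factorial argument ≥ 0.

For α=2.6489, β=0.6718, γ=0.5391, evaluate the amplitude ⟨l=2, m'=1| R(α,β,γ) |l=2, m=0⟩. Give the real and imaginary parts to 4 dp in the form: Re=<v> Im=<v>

Split into d^2_{1,0}(β=0.6718) × two z-phases.
Half-angle: c=0.944114, s=0.329619. N=√(6·1·2·2)=4.898979
Admissible k: 0..1 (factorial args all ≥0)
  k=0: (−1)^1·4.8990/(2)·0.9441^3·0.3296^1 = -0.679456
  k=1: (−1)^2·4.8990/(2)·0.9441^1·0.3296^3 = +0.082820
d^2_{1,0}(0.6718) = -0.679456 +0.082820 = -0.596636
D = (-0.881062-0.473000i)·(-0.596636)·(+1.000000+0.000000i) = +0.525673+0.282209i

Re=0.5257 Im=0.2822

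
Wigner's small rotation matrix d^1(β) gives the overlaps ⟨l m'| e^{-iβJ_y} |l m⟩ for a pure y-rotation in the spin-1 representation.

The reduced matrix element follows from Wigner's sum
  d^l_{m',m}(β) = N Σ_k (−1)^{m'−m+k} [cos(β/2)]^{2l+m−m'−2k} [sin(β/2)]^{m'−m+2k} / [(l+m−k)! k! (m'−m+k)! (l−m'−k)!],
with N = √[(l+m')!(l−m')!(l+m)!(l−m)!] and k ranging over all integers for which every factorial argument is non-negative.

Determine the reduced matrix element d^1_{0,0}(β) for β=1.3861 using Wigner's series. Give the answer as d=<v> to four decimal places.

d^1_{0,0}(β=1.3861) via Wigner's sum:
Half-angle: c=0.769301, s=0.638887. N=√(1·1·1·1)=1.000000
The bounds max(0,m−m')=0 and min(l+m,l−m')=1 give 2 terms
  k=0: (−1)^0·1.0000/(1)·0.7693^2·0.6389^0 = +0.591824
  k=1: (−1)^1·1.0000/(1)·0.7693^0·0.6389^2 = -0.408176
d^1_{0,0}(1.3861) = +0.591824 -0.408176 = +0.183648

d=0.1836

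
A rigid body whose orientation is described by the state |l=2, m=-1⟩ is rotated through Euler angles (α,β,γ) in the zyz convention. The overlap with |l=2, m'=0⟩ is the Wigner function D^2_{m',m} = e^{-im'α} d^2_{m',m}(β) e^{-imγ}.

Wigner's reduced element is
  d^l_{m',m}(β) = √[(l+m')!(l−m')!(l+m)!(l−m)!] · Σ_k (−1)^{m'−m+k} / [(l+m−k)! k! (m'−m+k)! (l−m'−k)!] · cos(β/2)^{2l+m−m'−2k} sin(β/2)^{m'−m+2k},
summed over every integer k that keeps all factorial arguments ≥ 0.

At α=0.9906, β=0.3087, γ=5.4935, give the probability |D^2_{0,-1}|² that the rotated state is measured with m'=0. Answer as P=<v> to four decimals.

P=0.1257

Split into d^2_{0,-1}(β=0.3087) × two z-phases.
Half-angle: c=0.988112, s=0.153738. N=√(2·2·1·6)=4.898979
The bounds max(0,m−m')=0 and min(l+m,l−m')=1 give 2 terms
  k=0: (−1)^1·4.8990/(2)·0.9881^3·0.1537^1 = -0.363308
  k=1: (−1)^2·4.8990/(2)·0.9881^1·0.1537^3 = +0.008795
d^2_{0,-1}(0.3087) = -0.363308 +0.008795 = -0.354513
|D^2_{0,-1}|² = |d^2_{0,-1}(β)|² = (-0.354513)² = 0.125679 (the z-rotation phases have unit modulus)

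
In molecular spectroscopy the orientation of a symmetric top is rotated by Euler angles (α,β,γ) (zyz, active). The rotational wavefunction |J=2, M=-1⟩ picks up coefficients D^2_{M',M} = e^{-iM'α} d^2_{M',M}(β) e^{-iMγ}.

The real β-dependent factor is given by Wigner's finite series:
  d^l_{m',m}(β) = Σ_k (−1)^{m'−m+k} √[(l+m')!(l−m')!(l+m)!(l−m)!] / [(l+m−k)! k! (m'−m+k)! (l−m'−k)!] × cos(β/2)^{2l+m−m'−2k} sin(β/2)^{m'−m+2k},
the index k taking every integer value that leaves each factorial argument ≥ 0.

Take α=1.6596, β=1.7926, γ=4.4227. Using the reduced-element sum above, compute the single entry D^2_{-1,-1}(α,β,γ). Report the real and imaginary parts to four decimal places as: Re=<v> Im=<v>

Re=-0.5503 Im=0.1121

Split into d^2_{-1,-1}(β=1.7926) × two z-phases.
Half-angle: c=0.624504, s=0.781022. N=√(1·6·1·6)=6.000000
Admissible k: 0..1 (factorial args all ≥0)
  k=0: (−1)^0·6.0000/(6)·0.6245^4·0.7810^0 = +0.152104
  k=1: (−1)^1·6.0000/(2)·0.6245^2·0.7810^2 = -0.713703
d^2_{-1,-1}(1.7926) = +0.152104 -0.713703 = -0.561599
Phases: e^{-i·(-1)·1.6596}=-0.088687+0.996060i, e^{-i·(-1)·4.4227}=-0.285654-0.958333i ⇒ D=-0.550306+0.112060i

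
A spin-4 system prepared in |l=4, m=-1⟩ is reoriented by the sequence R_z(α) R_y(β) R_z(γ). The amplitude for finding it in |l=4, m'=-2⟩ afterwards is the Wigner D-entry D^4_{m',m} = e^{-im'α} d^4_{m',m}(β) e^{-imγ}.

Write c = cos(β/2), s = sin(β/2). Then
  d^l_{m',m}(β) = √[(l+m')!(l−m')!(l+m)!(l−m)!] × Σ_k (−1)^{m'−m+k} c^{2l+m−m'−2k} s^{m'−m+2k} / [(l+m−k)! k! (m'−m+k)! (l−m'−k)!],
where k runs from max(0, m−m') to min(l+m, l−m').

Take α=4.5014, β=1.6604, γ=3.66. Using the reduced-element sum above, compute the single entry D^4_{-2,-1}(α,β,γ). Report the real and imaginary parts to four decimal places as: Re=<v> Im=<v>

Re=-0.0417 Im=-0.0040

D^4_{-2,-1}(4.5014,1.6604,3.66) = e^{-i·-2·4.5014}·d^4_{-2,-1}(1.6604)·e^{-i·-1·3.66}. Compute d first:
c=cos(1.6604/2)=0.674728, s=sin(1.6604/2)=0.738066; N=√[2·720·6·120]=1018.233765
Admissible k: 1..3 (factorial args all ≥0)
  k=1: (−1)^0·1018.2338/(240)·0.6747^7·0.7381^1 = +0.199358
  k=2: (−1)^1·1018.2338/(48)·0.6747^5·0.7381^3 = -1.192715
  k=3: (−1)^2·1018.2338/(72)·0.6747^3·0.7381^5 = +0.951434
d^4_{-2,-1}(1.6604) = +0.199358 -1.192715 +0.951434 = -0.041923
Phases: e^{-i·(-2)·4.5014}=-0.912281+0.409566i, e^{-i·(-1)·3.66}=-0.868609-0.495497i ⇒ D=-0.041729-0.004036i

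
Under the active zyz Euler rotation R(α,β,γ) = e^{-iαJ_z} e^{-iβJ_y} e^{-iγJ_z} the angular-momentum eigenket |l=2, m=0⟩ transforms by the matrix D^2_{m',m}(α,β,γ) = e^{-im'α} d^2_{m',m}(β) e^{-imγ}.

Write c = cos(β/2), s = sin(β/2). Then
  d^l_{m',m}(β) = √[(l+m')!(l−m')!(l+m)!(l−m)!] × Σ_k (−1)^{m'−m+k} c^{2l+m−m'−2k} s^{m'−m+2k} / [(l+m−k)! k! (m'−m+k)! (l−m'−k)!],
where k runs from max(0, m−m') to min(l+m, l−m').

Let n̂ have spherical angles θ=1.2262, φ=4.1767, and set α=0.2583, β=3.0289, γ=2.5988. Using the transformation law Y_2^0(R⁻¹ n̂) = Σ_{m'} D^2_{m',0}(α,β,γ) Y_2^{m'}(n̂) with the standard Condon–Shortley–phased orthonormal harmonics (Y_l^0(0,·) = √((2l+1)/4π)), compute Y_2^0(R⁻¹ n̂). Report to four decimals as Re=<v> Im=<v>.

Re=-0.1554 Im=0.0000

Need the full column D^2_{m',0} for m'=−2..2 at α=0.2583, β=3.0289, γ=2.5988.
cos(β/2)=0.056317, sin(β/2)=0.998413
d^2_{-2,0}: single k=2 term ⇒ +0.007744;  D = +0.006733+0.003825i
d^2_{-1,0}: k∈[1..2] ⇒ +0.000437 -0.137291 = -0.136854;  D = -0.132314-0.034958i
d^2_{0,0}: k∈[0..2] ⇒ +0.000010 -0.012646 +0.993667 = +0.981031;  D = +0.981031+0.000000i
d^2_{1,0}: k∈[0..1] ⇒ -0.000437 +0.137291 = +0.136854;  D = +0.132314-0.034958i
d^2_{2,0}: single k=0 term ⇒ +0.007744;  D = +0.006733-0.003825i
Y_2^{m'}(θ=1.2262,φ=4.1767) and Σ D·Y over m':
  (+0.0067+0.0038i)·(-0.1639-0.3004i)  (-0.1323-0.0350i)·(-0.1254+0.2112i)  (+0.9810+0.0000i)·(-0.2074+0.0000i)  (+0.1323-0.0350i)·(+0.1254+0.2112i)  (+0.0067-0.0038i)·(-0.1639+0.3004i)
Y_2^0(R⁻¹ n̂) = -0.155441-0.000000i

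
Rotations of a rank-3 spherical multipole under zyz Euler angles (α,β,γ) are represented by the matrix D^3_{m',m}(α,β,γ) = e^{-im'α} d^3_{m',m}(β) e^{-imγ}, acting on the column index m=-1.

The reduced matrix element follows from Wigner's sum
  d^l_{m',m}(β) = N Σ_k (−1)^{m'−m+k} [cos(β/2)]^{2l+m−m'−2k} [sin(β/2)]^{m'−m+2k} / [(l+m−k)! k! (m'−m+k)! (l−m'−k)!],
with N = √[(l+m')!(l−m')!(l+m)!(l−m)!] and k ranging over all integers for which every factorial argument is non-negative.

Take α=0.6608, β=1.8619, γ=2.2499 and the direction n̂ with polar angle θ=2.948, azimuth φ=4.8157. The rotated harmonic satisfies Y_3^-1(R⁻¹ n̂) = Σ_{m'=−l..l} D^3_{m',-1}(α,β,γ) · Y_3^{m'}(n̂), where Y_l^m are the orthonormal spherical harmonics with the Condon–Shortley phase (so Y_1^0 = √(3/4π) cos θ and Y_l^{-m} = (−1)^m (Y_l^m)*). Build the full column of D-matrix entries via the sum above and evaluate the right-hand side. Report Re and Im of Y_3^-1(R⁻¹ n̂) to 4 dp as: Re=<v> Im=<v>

Re=0.1975 Im=-0.1749

Need the full column D^3_{m',-1} for m'=−3..3 at α=0.6608, β=1.8619, γ=2.2499.
cos(β/2)=0.597072, sin(β/2)=0.802188
d^3_{-3,-1}: single k=2 term ⇒ +0.316741;  D = -0.146290-0.280935i
d^3_{-2,-1}: k∈[1..2] ⇒ +0.192491 -0.694925 = -0.502435;  D = +0.456715+0.209408i
d^3_{-1,-1}: k∈[0..2] ⇒ +0.045307 -0.654258 +0.885745 = +0.276793;  D = -0.269448+0.063343i
d^3_{0,-1}: k∈[0..2] ⇒ -0.210863 +1.141879 -0.687064 = +0.243952;  D = -0.153225+0.189828i
d^3_{1,-1}: k∈[0..2] ⇒ +0.490694 -1.180993 +0.266474 = -0.423825;  D = +0.007757-0.423754i
d^3_{2,-1}: k∈[0..1] ⇒ -0.694925 +0.627200 = -0.067725;  D = -0.040581-0.054221i
d^3_{3,-1}: single k=0 term ⇒ +0.571746;  D = +0.551411+0.151124i
Y_3^{m'}(θ=2.948,φ=4.8157) and Σ D·Y over m':
  (-0.1463-0.2809i)·(-0.0009-0.0028i)  (+0.4567+0.2094i)·(+0.0363-0.0076i)  (-0.2694+0.0633i)·(+0.0245+0.2359i)  (-0.1532+0.1898i)·(-0.6646+0.0000i)  (+0.0078-0.4238i)·(-0.0245+0.2359i)  (-0.0406-0.0542i)·(+0.0363+0.0076i)  (+0.5514+0.1511i)·(+0.0009-0.0028i)
Y_3^-1(R⁻¹ n̂) = +0.197481-0.174897i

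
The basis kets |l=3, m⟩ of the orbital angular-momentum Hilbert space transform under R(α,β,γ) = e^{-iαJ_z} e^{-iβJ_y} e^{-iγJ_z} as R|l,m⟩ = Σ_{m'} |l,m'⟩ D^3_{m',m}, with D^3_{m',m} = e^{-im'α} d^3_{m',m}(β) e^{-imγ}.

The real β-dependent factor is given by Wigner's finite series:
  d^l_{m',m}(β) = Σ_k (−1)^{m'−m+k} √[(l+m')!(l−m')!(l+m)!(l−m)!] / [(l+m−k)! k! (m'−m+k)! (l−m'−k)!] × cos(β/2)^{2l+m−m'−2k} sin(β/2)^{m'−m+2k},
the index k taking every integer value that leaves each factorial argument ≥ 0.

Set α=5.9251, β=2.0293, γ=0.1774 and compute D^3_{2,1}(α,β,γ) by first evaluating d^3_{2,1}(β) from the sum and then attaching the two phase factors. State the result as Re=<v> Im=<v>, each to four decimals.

First d^3_{2,1}(β=2.0293), then the phase factors e^{-i(2)α} and e^{-i(1)γ}:
Half-angle: c=0.527917, s=0.849296. N=√(120·1·24·2)=75.894664
The bounds max(0,m−m')=0 and min(l+m,l−m')=1 give 2 terms
  k=0: (−1)^1·75.8947/(24)·0.5279^5·0.8493^1 = -0.110126
  k=1: (−1)^2·75.8947/(12)·0.5279^3·0.8493^3 = +0.570039
d^3_{2,1}(2.0293) = -0.110126 +0.570039 = +0.459913
Attach z-rotation phases: D = e^{-i(2)(5.9251)}·(+0.459913)·e^{-i(1)(0.1774)} = +0.394762+0.235973i

Re=0.3948 Im=0.2360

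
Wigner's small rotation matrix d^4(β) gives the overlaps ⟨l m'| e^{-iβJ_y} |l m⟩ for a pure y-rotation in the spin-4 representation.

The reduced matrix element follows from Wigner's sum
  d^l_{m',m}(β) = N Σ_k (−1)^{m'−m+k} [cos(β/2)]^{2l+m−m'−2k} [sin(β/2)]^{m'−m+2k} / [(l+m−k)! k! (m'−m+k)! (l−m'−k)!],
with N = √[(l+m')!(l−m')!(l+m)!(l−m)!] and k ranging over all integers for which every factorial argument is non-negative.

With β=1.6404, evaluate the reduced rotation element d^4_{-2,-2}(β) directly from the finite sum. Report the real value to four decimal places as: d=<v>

d^4_{-2,-2}(β=1.6404) via Wigner's sum:
Half-angle: c=0.682075, s=0.731282. N=√(2·720·2·720)=1440.000000
Admissible k: 0..2 (factorial args all ≥0)
  k=0: (−1)^0·1440.0000/(1440)·0.6821^8·0.7313^0 = +0.046844
  k=1: (−1)^1·1440.0000/(120)·0.6821^6·0.7313^2 = -0.646166
  k=2: (−1)^2·1440.0000/(96)·0.6821^4·0.7313^4 = +0.928453
d^4_{-2,-2}(1.6404) = +0.046844 -0.646166 +0.928453 = +0.329131

d=0.3291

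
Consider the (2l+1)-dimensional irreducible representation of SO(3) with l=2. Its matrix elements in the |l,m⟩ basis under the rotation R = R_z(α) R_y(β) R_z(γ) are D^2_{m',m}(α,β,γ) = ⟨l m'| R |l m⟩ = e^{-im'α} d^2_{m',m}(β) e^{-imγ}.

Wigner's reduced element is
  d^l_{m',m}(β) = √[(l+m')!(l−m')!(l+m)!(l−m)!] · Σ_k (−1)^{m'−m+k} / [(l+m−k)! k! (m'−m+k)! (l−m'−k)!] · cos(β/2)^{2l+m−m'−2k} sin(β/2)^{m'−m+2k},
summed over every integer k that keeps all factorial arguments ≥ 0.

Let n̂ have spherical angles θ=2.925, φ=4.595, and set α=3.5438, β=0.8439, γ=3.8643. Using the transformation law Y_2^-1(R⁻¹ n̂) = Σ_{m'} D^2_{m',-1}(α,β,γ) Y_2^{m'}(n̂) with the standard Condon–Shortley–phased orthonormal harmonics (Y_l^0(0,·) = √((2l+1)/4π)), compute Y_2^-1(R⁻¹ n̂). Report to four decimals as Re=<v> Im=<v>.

Need the full column D^2_{m',-1} for m'=−2..2 at α=3.5438, β=0.8439, γ=3.8643.
cos(β/2)=0.912292, sin(β/2)=0.409540
d^2_{-2,-1}: single k=1 term ⇒ +0.621911;  D = -0.027153-0.621318i
d^2_{-1,-1}: k∈[0..1] ⇒ +0.692685 -0.418776 = +0.273908;  D = +0.118124+0.247129i
d^2_{0,-1}: k∈[0..1] ⇒ -0.761682 +0.153497 = -0.608186;  D = +0.456150+0.402265i
d^2_{1,-1}: k∈[0..1] ⇒ +0.418776 -0.028131 = +0.390645;  D = +0.370753+0.123069i
d^2_{2,-1}: single k=0 term ⇒ -0.125330;  D = +0.124911-0.010229i
Y_2^{m'}(θ=2.925,φ=4.595) and Σ D·Y over m':
  (-0.0272-0.6213i)·(-0.0174-0.0041i)  (+0.1181+0.2471i)·(+0.0190-0.1610i)  (+0.4561+0.4023i)·(+0.5871+0.0000i)  (+0.3708+0.1231i)·(-0.0190-0.1610i)  (+0.1249-0.0102i)·(-0.0174+0.0041i)
Y_2^-1(R⁻¹ n̂) = +0.318382+0.171385i

Re=0.3184 Im=0.1714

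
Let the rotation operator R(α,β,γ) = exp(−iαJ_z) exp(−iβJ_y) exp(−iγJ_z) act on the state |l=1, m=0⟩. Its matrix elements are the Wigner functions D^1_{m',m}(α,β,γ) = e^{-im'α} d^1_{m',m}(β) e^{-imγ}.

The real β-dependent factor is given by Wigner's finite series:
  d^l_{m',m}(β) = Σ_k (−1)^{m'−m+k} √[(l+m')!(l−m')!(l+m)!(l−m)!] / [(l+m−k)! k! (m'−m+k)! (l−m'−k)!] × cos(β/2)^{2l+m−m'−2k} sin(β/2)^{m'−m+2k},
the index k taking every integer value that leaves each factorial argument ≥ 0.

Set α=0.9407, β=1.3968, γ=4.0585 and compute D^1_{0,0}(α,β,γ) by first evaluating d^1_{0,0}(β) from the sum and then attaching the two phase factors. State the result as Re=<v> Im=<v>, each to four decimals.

Re=0.1731 Im=0.0000

Split into d^1_{0,0}(β=1.3968) × two z-phases.
c=cos(1.3968/2)=0.765872, s=sin(1.3968/2)=0.642993; N=√[1·1·1·1]=1.000000
Admissible k: 0..1 (factorial args all ≥0)
  k=0: (−1)^0·1.0000/(1)·0.7659^2·0.6430^0 = +0.586560
  k=1: (−1)^1·1.0000/(1)·0.7659^0·0.6430^2 = -0.413440
d^1_{0,0}(1.3968) = +0.586560 -0.413440 = +0.173120
Phases: e^{-i·(0)·0.9407}=+1.000000+0.000000i, e^{-i·(0)·4.0585}=+1.000000+0.000000i ⇒ D=+0.173120+0.000000i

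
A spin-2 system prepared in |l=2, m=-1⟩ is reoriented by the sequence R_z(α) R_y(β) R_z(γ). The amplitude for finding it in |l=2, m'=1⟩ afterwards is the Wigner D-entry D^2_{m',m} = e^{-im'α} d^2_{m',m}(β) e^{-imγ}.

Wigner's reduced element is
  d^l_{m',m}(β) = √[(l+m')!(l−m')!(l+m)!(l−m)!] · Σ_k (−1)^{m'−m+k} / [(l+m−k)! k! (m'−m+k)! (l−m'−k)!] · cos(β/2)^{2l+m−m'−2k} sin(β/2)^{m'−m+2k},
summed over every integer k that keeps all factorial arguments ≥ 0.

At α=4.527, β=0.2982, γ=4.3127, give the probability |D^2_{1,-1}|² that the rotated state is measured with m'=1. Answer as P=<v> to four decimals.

First d^2_{1,-1}(β=0.2982), then the phase factors e^{-i(1)α} and e^{-i(-1)γ}:
Half-angle: c=0.988905, s=0.148548. N=√(6·1·1·6)=6.000000
k: max(0,(-1)−(1))=0 … min(2+(-1),2−(1))=1
  k=0: (−1)^2·6.0000/(2)·0.9889^2·0.1485^2 = +0.064739
  k=1: (−1)^3·6.0000/(6)·0.9889^0·0.1485^4 = -0.000487
d^2_{1,-1}(0.2982) = +0.064739 -0.000487 = +0.064252
|D^2_{1,-1}|² = |d^2_{1,-1}(β)|² = (+0.064252)² = 0.004128 (the z-rotation phases have unit modulus)

P=0.0041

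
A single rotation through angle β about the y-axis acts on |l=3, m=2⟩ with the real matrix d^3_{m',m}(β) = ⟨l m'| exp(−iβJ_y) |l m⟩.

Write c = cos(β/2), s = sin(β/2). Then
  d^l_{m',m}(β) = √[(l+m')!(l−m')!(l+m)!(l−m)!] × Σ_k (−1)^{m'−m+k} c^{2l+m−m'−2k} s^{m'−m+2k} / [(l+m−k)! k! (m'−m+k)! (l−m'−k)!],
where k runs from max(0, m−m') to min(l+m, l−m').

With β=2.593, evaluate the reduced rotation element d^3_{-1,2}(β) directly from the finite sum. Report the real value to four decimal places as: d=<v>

d^3_{-1,2}(β=2.593) via Wigner's sum:
c=cos(2.593/2)=0.270870, s=sin(2.593/2)=0.962616; N=√[2·24·120·1]=75.894664
k∈{3,4} keeps every argument non-negative
  k=3: (−1)^0·75.8947/(12)·0.2709^3·0.9626^3 = +0.112117
  k=4: (−1)^1·75.8947/(24)·0.2709^1·0.9626^5 = -0.707988
d^3_{-1,2}(2.593) = +0.112117 -0.707988 = -0.595871

d=-0.5959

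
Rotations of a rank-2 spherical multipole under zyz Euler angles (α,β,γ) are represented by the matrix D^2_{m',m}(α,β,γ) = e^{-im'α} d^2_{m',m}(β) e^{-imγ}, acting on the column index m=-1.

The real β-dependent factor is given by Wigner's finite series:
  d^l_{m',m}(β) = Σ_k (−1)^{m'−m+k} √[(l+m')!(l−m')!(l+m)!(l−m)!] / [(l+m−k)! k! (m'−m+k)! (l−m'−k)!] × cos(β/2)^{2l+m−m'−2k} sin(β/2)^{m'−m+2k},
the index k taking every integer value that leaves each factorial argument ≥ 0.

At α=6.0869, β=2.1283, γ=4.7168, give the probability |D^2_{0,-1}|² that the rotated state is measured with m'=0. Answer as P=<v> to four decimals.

P=0.3023

D^2_{0,-1}(6.0869,2.1283,4.7168) = e^{-i·0·6.0869}·d^2_{0,-1}(2.1283)·e^{-i·-1·4.7168}. Compute d first:
With c≡cos(β/2)=0.485248 and s≡sin(β/2)=0.874377, N=[2·2·1·6]^{1/2}=4.898979
k: max(0,(-1)−(0))=0 … min(2+(-1),2−(0))=1
  k=0: (−1)^1·4.8990/(2)·0.4852^3·0.8744^1 = -0.244717
  k=1: (−1)^2·4.8990/(2)·0.4852^1·0.8744^3 = +0.794575
d^2_{0,-1}(2.1283) = -0.244717 +0.794575 = +0.549858
|D^2_{0,-1}|² = |d^2_{0,-1}(β)|² = (+0.549858)² = 0.302344 (the z-rotation phases have unit modulus)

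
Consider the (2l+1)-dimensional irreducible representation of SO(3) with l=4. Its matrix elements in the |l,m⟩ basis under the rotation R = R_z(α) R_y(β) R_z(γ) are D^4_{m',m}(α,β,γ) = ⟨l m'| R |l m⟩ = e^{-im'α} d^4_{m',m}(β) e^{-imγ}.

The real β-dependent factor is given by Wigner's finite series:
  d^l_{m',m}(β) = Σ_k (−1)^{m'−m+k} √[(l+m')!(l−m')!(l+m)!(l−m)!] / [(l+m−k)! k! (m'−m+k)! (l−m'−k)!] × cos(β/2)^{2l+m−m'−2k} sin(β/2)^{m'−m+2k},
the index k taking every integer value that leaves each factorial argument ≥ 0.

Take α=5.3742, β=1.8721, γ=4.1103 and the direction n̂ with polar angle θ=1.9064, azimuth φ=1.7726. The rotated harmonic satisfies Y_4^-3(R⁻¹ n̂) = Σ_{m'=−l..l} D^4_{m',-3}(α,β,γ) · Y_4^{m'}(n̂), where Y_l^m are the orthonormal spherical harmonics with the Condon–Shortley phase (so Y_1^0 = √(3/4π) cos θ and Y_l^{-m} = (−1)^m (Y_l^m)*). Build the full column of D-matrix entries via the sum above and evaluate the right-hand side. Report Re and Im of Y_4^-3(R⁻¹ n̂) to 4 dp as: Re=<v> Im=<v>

Need the full column D^4_{m',-3} for m'=−4..4 at α=5.3742, β=1.8721, γ=4.1103.
cos(β/2)=0.592973, sin(β/2)=0.805222
d^4_{-4,-3}: single k=1 term ⇒ +0.058709;  D = -0.043756+0.039144i
d^4_{-3,-3}: k∈[0..1] ⇒ +0.015286 -0.197306 = -0.182020;  D = +0.179107+0.032438i
d^4_{-2,-3}: k∈[0..1] ⇒ -0.077665 +0.429643 = +0.351978;  D = -0.163361-0.311772i
d^4_{-1,-3}: k∈[0..1] ⇒ +0.223724 -0.687579 = -0.463855;  D = -0.191823+0.422333i
d^4_{0,-3}: k∈[0..1] ⇒ -0.452884 +0.835118 = +0.382234;  D = +0.371687-0.089176i
d^4_{1,-3}: k∈[0..1] ⇒ +0.687579 -0.760737 = -0.073159;  D = -0.057183-0.045632i
d^4_{2,-3}: k∈[0..1] ⇒ -0.792263 +0.486978 = -0.305285;  D = +0.003573-0.305264i
d^4_{3,-3}: k∈[0..1] ⇒ +0.670907 -0.176736 = +0.494171;  D = -0.393369+0.299108i
d^4_{4,-3}: single k=0 term ⇒ -0.368121;  D = +0.355854+0.094237i
Y_4^{m'}(θ=1.9064,φ=1.7726) and Σ D·Y over m':
  (-0.0438+0.0391i)·(+0.2432-0.2541i)  (+0.1791+0.0324i)·(-0.1975-0.2853i)  (-0.1634-0.3118i)·(+0.0660-0.0282i)  (-0.1918+0.4223i)·(-0.0661-0.3230i)  (+0.3717-0.0892i)·(+0.0167+0.0000i)  (-0.0572-0.0456i)·(+0.0661-0.3230i)  (+0.0036-0.3053i)·(+0.0660+0.0282i)  (-0.3934+0.2991i)·(+0.1975-0.2853i)  (+0.3559+0.0942i)·(+0.2432+0.2541i)
Y_4^-3(R⁻¹ n̂) = +0.169486+0.259750i

Re=0.1695 Im=0.2597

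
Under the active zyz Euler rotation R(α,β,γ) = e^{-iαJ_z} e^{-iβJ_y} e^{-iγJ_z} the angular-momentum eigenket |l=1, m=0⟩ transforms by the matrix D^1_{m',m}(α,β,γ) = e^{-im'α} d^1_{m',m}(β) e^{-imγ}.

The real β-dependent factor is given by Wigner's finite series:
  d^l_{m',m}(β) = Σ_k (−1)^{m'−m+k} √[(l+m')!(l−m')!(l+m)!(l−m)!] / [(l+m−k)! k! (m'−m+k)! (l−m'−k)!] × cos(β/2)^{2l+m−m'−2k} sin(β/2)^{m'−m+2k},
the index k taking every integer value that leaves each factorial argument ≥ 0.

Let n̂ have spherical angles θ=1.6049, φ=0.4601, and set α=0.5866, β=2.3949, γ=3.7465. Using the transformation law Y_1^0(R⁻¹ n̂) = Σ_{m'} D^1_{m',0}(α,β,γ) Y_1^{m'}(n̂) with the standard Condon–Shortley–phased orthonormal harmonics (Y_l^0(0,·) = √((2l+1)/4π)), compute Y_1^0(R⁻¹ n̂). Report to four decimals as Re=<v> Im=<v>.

Need the full column D^1_{m',0} for m'=−1..1 at α=0.5866, β=2.3949, γ=3.7465.
cos(β/2)=0.364733, sin(β/2)=0.931112
d^1_{-1,0}: single k=1 term ⇒ +0.480278;  D = +0.399988+0.265849i
d^1_{0,0}: k∈[0..1] ⇒ +0.133030 -0.866970 = -0.733939;  D = -0.733939+0.000000i
d^1_{1,0}: single k=0 term ⇒ -0.480278;  D = -0.399988+0.265849i
Y_1^{m'}(θ=1.6049,φ=0.4601) and Σ D·Y over m':
  (+0.4000+0.2658i)·(+0.3094-0.1533i)  (-0.7339+0.0000i)·(-0.0167+0.0000i)  (-0.4000+0.2658i)·(-0.3094-0.1533i)
Y_1^0(R⁻¹ n̂) = +0.341250+0.000000i

Re=0.3413 Im=0.0000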